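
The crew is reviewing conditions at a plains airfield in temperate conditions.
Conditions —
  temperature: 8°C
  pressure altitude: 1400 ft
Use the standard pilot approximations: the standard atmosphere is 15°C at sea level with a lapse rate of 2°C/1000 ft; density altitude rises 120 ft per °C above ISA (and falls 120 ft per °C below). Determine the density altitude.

896 ft

ISA temperature at 1400 ft = 15 − 2 × (1400/1000) = 12.2°C.
ISA deviation = 8 − 12.2 = -4.2°C.
Density altitude = 1400 + 120 × (-4.2) = 1400 + (-504) = 896 ft.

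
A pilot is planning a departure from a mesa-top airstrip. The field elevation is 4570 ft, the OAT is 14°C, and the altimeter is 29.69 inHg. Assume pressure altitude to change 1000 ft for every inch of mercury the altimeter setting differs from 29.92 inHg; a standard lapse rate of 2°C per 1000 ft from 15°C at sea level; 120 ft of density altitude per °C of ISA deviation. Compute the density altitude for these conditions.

5832 ft

Pressure altitude = 4570 + (29.92 − 29.69) × 1000 = 4570 + (+230) = 4800 ft.
ISA temperature at 4800 ft = 15 − 2 × (4800/1000) = 5.4°C.
ISA deviation = 14 − 5.4 = +8.6°C.
Density altitude = 4800 + 120 × (8.6) = 5832 ft.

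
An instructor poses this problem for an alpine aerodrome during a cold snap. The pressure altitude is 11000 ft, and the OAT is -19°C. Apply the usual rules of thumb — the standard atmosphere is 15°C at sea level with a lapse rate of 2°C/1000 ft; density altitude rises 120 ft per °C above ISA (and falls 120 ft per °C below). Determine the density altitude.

9560 ft

ISA temperature at 11000 ft = 15 − 2 × (11000/1000) = -7°C.
ISA deviation = -19 − (-7) = -12°C.
Density altitude = 11000 + 120 × (-12) = 11000 + (-1440) = 9560 ft.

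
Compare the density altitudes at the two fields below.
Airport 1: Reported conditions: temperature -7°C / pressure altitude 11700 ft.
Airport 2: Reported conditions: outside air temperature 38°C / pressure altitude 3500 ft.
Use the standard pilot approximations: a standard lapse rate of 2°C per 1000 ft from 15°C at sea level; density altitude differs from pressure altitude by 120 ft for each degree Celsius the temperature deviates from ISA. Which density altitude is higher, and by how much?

Airport 1 by 4768 ft

Airport 1: ISA temp = -8.4°C, deviation +1.4°C, DA = 11700 + 120 × 1.4 = 11868 ft.
Airport 2: ISA temp = 8°C, deviation +30°C, DA = 3500 + 120 × 30 = 7100 ft.
Airport 1 is higher by 11868 − 7100 = 4768 ft.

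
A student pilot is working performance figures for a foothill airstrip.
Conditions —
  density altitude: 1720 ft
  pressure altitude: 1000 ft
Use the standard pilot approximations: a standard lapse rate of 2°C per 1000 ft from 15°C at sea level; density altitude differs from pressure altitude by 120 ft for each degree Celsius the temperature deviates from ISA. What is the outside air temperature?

Density altitude − pressure altitude = 1720 − 1000 = +720 ft.
At 120 ft/°C that is an ISA deviation of 720/120 = +6°C.
ISA temperature at 1000 ft = 15 − 2 × (1000/1000) = 13°C.
OAT = ISA + deviation = 13 + (+6) = 19°C.

19°C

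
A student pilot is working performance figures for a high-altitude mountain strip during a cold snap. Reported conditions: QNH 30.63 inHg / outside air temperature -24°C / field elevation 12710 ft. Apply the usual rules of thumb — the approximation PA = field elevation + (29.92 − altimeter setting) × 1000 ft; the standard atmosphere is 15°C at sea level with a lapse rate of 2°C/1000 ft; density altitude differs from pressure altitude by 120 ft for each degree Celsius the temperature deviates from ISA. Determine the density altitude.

10200 ft

Pressure altitude = 12710 + (29.92 − 30.63) × 1000 = 12710 + (-710) = 12000 ft.
ISA temperature at 12000 ft = 15 − 2 × (12000/1000) = -9°C.
ISA deviation = -24 − (-9) = -15°C.
Density altitude = 12000 + 120 × (-15) = 10200 ft.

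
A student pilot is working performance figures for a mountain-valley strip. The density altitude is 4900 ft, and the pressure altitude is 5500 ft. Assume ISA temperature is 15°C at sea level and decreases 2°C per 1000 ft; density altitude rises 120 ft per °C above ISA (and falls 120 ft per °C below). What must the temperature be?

-1°C

Density altitude − pressure altitude = 4900 − 5500 = -600 ft.
At 120 ft/°C that is an ISA deviation of -600/120 = -5°C.
ISA temperature at 5500 ft = 15 − 2 × (5500/1000) = 4°C.
OAT = ISA + deviation = 4 + (-5) = -1°C.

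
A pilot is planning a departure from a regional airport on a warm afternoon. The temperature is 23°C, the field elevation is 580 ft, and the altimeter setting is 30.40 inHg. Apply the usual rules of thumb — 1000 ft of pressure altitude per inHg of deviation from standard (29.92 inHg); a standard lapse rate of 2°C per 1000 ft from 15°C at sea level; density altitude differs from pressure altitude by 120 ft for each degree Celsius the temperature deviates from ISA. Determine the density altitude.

1084 ft

Pressure altitude = 580 + (29.92 − 30.40) × 1000 = 580 + (-480) = 100 ft.
ISA temperature at 100 ft = 15 − 2 × (100/1000) = 14.8°C.
ISA deviation = 23 − 14.8 = +8.2°C.
Density altitude = 100 + 120 × (8.2) = 1084 ft.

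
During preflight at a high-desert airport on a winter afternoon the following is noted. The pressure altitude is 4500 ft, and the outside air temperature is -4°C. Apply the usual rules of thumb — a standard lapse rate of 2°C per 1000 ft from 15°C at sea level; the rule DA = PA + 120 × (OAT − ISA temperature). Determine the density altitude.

3300 ft

ISA temperature at 4500 ft = 15 − 2 × (4500/1000) = 6°C.
ISA deviation = -4 − 6 = -10°C.
Density altitude = 4500 + 120 × (-10) = 4500 + (-1200) = 3300 ft.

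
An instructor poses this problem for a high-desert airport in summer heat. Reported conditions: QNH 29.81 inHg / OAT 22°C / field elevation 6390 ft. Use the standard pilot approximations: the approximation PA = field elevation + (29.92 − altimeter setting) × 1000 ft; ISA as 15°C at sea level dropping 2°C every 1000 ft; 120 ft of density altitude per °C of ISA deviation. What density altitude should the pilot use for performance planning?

8900 ft

Pressure altitude = 6390 + (29.92 − 29.81) × 1000 = 6390 + (+110) = 6500 ft.
ISA temperature at 6500 ft = 15 − 2 × (6500/1000) = 2°C.
ISA deviation = 22 − 2 = +20°C.
Density altitude = 6500 + 120 × (20) = 8900 ft.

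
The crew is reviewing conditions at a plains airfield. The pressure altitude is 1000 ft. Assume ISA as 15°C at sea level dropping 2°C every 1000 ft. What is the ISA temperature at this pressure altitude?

ISA temperature = 15 − 2 × (1000/1000) = 15 − 2 = 13°C.

13°C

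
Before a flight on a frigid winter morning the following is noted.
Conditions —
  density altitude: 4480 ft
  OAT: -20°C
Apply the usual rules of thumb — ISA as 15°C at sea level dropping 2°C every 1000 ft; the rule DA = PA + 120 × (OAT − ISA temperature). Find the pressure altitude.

7000 ft

DA = PA + 120 × (OAT − (15 − 2·PA/1000)) = PA + 120·OAT − 1800 + 0.24·PA = 1.24·PA + 120·OAT − 1800.
So 1.24·PA = 4480 − 120 × (-20) + 1800 = 8680.
PA = 8680 / 1.24 = 7000 ft.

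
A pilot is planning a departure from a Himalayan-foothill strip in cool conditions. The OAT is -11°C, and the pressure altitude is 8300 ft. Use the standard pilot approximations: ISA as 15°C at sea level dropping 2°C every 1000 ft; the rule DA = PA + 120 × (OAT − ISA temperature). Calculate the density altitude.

ISA temperature at 8300 ft = 15 − 2 × (8300/1000) = -1.6°C.
ISA deviation = -11 − (-1.6) = -9.4°C.
Density altitude = 8300 + 120 × (-9.4) = 8300 + (-1128) = 7172 ft.

7172 ft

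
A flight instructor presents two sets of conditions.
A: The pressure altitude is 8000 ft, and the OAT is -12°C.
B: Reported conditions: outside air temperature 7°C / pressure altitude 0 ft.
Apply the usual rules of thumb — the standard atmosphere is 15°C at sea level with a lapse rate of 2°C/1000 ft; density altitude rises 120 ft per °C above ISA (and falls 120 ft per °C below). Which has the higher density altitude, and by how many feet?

A by 7640 ft

A: ISA temp = -1°C, deviation -11°C, DA = 8000 + 120 × (-11) = 6680 ft.
B: ISA temp = 15°C, deviation -8°C, DA = 0 + 120 × (-8) = -960 ft.
A is higher by 6680 − (-960) = 7640 ft.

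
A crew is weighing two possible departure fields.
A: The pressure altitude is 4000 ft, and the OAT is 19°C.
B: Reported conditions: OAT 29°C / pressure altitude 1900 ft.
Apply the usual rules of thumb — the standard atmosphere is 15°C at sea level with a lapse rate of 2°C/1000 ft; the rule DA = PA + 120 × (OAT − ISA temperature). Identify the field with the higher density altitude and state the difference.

A by 1404 ft

A: ISA temp = 7°C, deviation +12°C, DA = 4000 + 120 × 12 = 5440 ft.
B: ISA temp = 11.2°C, deviation +17.8°C, DA = 1900 + 120 × 17.8 = 4036 ft.
A is higher by 5440 − 4036 = 1404 ft.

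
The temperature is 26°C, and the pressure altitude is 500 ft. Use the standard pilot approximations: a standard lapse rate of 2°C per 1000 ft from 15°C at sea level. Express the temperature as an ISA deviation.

ISA temperature at 500 ft = 15 − 2 × (500/1000) = 14°C.
Deviation = OAT − ISA = 26 − 14 = +12°C.

ISA+12°C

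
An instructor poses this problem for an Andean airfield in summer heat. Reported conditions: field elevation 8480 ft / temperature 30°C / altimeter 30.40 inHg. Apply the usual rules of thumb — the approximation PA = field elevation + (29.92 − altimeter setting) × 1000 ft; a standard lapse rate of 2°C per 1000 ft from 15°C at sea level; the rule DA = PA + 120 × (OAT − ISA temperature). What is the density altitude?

Pressure altitude = 8480 + (29.92 − 30.40) × 1000 = 8480 + (-480) = 8000 ft.
ISA temperature at 8000 ft = 15 − 2 × (8000/1000) = -1°C.
ISA deviation = 30 − (-1) = +31°C.
Density altitude = 8000 + 120 × (31) = 11720 ft.

11720 ft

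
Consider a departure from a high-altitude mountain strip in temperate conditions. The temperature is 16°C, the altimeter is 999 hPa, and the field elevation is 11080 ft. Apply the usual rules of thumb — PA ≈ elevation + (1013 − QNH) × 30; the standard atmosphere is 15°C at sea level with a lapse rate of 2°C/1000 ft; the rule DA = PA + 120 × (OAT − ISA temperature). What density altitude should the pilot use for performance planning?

Pressure altitude = 11080 + (1013 − 999) × 30 = 11080 + (+420) = 11500 ft.
ISA temperature at 11500 ft = 15 − 2 × (11500/1000) = -8°C.
ISA deviation = 16 − (-8) = +24°C.
Density altitude = 11500 + 120 × (24) = 14380 ft.

14380 ft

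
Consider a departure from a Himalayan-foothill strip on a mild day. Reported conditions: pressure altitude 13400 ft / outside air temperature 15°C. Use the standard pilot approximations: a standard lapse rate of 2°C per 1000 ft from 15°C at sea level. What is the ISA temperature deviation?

ISA+26.8°C

ISA temperature at 13400 ft = 15 − 2 × (13400/1000) = -11.8°C.
Deviation = OAT − ISA = 15 − (-11.8) = +26.8°C.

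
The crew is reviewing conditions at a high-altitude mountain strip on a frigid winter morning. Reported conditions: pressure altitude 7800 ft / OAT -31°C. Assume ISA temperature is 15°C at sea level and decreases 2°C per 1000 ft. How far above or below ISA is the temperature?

ISA temperature at 7800 ft = 15 − 2 × (7800/1000) = -0.6°C.
Deviation = OAT − ISA = -31 − (-0.6) = -30.4°C.

ISA-30.4°C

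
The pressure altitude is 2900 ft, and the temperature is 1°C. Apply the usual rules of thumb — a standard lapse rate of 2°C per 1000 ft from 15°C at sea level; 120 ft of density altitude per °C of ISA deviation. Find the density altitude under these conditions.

1916 ft

ISA temperature at 2900 ft = 15 − 2 × (2900/1000) = 9.2°C.
ISA deviation = 1 − 9.2 = -8.2°C.
Density altitude = 2900 + 120 × (-8.2) = 2900 + (-984) = 1916 ft.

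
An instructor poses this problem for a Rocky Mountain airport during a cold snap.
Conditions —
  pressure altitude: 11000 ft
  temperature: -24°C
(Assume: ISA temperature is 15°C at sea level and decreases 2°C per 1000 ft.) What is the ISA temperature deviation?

ISA temperature at 11000 ft = 15 − 2 × (11000/1000) = -7°C.
Deviation = OAT − ISA = -24 − (-7) = -17°C.

ISA-17°C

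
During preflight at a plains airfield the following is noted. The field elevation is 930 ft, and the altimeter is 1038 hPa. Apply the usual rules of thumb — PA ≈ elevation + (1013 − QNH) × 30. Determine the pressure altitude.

180 ft

Pressure correction = (1013 − 1038) × 30 = -750 ft.
Pressure altitude = 930 + (-750) = 180 ft.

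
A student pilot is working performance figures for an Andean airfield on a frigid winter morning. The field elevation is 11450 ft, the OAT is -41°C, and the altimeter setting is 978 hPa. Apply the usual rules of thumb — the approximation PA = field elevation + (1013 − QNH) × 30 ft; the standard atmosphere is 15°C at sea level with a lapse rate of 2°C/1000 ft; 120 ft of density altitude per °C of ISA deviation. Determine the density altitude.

Pressure altitude = 11450 + (1013 − 978) × 30 = 11450 + (+1050) = 12500 ft.
ISA temperature at 12500 ft = 15 − 2 × (12500/1000) = -10°C.
ISA deviation = -41 − (-10) = -31°C.
Density altitude = 12500 + 120 × (-31) = 8780 ft.

8780 ft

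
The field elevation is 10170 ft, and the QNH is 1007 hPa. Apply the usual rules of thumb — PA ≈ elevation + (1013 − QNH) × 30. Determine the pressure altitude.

Pressure correction = (1013 − 1007) × 30 = +180 ft.
Pressure altitude = 10170 + (+180) = 10350 ft.

10350 ft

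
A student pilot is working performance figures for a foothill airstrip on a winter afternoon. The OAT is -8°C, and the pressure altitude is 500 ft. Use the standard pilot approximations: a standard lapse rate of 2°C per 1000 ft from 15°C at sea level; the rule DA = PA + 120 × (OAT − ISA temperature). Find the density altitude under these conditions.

ISA temperature at 500 ft = 15 − 2 × (500/1000) = 14°C.
ISA deviation = -8 − 14 = -22°C.
Density altitude = 500 + 120 × (-22) = 500 + (-2640) = -2140 ft.

-2140 ft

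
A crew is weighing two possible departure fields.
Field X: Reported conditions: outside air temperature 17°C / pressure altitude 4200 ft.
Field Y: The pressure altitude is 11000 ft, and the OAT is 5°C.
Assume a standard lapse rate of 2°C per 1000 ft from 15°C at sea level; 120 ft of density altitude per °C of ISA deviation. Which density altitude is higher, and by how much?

Field Y by 6992 ft

Field X: ISA temp = 6.6°C, deviation +10.4°C, DA = 4200 + 120 × 10.4 = 5448 ft.
Field Y: ISA temp = -7°C, deviation +12°C, DA = 11000 + 120 × 12 = 12440 ft.
Field Y is higher by 12440 − 5448 = 6992 ft.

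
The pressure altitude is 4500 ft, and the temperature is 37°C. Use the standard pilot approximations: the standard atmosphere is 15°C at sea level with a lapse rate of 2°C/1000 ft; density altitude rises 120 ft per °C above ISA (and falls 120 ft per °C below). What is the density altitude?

ISA temperature at 4500 ft = 15 − 2 × (4500/1000) = 6°C.
ISA deviation = 37 − 6 = +31°C.
Density altitude = 4500 + 120 × (31) = 4500 + (+3720) = 8220 ft.

8220 ft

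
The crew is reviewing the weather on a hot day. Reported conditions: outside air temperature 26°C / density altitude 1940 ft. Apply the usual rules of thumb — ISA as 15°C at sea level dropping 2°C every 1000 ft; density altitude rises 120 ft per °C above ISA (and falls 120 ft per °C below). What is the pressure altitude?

DA = PA + 120 × (OAT − (15 − 2·PA/1000)) = PA + 120·OAT − 1800 + 0.24·PA = 1.24·PA + 120·OAT − 1800.
So 1.24·PA = 1940 − 120 × 26 + 1800 = 620.
PA = 620 / 1.24 = 500 ft.

500 ft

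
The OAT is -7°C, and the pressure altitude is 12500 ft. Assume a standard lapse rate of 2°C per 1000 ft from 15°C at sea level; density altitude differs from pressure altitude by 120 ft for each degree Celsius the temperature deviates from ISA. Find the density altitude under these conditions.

ISA temperature at 12500 ft = 15 − 2 × (12500/1000) = -10°C.
ISA deviation = -7 − (-10) = +3°C.
Density altitude = 12500 + 120 × (3) = 12500 + (+360) = 12860 ft.

12860 ft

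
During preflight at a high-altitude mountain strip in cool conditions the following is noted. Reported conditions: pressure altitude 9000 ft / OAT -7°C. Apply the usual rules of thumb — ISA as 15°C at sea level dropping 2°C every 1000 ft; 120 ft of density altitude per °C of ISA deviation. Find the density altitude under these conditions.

ISA temperature at 9000 ft = 15 − 2 × (9000/1000) = -3°C.
ISA deviation = -7 − (-3) = -4°C.
Density altitude = 9000 + 120 × (-4) = 9000 + (-480) = 8520 ft.

8520 ft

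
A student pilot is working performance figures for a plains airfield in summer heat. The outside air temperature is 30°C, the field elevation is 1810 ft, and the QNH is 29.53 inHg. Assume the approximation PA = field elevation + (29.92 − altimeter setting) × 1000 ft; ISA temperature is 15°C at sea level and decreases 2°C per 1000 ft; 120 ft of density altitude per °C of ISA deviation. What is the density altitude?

4528 ft

Pressure altitude = 1810 + (29.92 − 29.53) × 1000 = 1810 + (+390) = 2200 ft.
ISA temperature at 2200 ft = 15 − 2 × (2200/1000) = 10.6°C.
ISA deviation = 30 − 10.6 = +19.4°C.
Density altitude = 2200 + 120 × (19.4) = 4528 ft.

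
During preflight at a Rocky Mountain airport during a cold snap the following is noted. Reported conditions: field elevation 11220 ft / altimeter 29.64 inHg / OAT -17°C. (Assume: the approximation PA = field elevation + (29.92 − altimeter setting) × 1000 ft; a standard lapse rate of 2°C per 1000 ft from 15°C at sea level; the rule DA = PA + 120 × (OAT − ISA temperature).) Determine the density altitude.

10420 ft

Pressure altitude = 11220 + (29.92 − 29.64) × 1000 = 11220 + (+280) = 11500 ft.
ISA temperature at 11500 ft = 15 − 2 × (11500/1000) = -8°C.
ISA deviation = -17 − (-8) = -9°C.
Density altitude = 11500 + 120 × (-9) = 10420 ft.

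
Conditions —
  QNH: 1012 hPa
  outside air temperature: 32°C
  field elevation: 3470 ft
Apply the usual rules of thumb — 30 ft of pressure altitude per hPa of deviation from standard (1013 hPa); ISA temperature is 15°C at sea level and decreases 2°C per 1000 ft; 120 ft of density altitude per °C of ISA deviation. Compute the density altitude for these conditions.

6380 ft

Pressure altitude = 3470 + (1013 − 1012) × 30 = 3470 + (+30) = 3500 ft.
ISA temperature at 3500 ft = 15 − 2 × (3500/1000) = 8°C.
ISA deviation = 32 − 8 = +24°C.
Density altitude = 3500 + 120 × (24) = 6380 ft.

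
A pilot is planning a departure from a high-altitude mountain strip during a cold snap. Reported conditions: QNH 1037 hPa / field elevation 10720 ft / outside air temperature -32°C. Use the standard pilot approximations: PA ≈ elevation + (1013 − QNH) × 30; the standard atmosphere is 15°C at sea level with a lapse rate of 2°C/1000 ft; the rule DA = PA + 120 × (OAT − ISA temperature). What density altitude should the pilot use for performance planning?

6760 ft

Pressure altitude = 10720 + (1013 − 1037) × 30 = 10720 + (-720) = 10000 ft.
ISA temperature at 10000 ft = 15 − 2 × (10000/1000) = -5°C.
ISA deviation = -32 − (-5) = -27°C.
Density altitude = 10000 + 120 × (-27) = 6760 ft.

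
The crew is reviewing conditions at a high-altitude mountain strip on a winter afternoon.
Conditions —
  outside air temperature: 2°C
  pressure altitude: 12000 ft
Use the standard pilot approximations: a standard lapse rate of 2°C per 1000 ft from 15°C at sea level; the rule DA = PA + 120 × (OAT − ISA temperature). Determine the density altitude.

ISA temperature at 12000 ft = 15 − 2 × (12000/1000) = -9°C.
ISA deviation = 2 − (-9) = +11°C.
Density altitude = 12000 + 120 × (11) = 12000 + (+1320) = 13320 ft.

13320 ft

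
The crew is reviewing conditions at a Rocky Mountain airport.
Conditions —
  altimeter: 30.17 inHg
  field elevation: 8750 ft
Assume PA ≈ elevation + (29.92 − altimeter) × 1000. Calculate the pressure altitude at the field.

8500 ft

Pressure correction = (29.92 − 30.17) × 1000 = -250 ft.
Pressure altitude = 8750 + (-250) = 8500 ft.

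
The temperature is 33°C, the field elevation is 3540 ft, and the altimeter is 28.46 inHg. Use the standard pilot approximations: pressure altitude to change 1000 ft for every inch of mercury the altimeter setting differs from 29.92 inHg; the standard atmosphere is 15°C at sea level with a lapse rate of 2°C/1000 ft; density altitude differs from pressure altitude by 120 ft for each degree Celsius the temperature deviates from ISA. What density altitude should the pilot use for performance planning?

Pressure altitude = 3540 + (29.92 − 28.46) × 1000 = 3540 + (+1460) = 5000 ft.
ISA temperature at 5000 ft = 15 − 2 × (5000/1000) = 5°C.
ISA deviation = 33 − 5 = +28°C.
Density altitude = 5000 + 120 × (28) = 8360 ft.

8360 ft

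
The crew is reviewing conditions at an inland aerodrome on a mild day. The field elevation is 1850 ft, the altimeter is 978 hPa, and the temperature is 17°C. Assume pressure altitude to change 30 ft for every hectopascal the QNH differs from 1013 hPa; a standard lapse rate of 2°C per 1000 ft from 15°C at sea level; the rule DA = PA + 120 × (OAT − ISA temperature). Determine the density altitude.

3836 ft

Pressure altitude = 1850 + (1013 − 978) × 30 = 1850 + (+1050) = 2900 ft.
ISA temperature at 2900 ft = 15 − 2 × (2900/1000) = 9.2°C.
ISA deviation = 17 − 9.2 = +7.8°C.
Density altitude = 2900 + 120 × (7.8) = 3836 ft.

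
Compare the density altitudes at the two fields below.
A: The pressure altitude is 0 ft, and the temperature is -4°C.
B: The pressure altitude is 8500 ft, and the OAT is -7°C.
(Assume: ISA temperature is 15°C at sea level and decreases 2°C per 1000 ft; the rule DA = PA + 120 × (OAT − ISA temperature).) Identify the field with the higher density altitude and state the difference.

B by 10180 ft

A: ISA temp = 15°C, deviation -19°C, DA = 0 + 120 × (-19) = -2280 ft.
B: ISA temp = -2°C, deviation -5°C, DA = 8500 + 120 × (-5) = 7900 ft.
B is higher by 7900 − (-2280) = 10180 ft.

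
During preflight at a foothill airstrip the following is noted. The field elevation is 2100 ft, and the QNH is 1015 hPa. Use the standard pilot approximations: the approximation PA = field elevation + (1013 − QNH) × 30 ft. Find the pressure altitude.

Pressure correction = (1013 − 1015) × 30 = -60 ft.
Pressure altitude = 2100 + (-60) = 2040 ft.

2040 ft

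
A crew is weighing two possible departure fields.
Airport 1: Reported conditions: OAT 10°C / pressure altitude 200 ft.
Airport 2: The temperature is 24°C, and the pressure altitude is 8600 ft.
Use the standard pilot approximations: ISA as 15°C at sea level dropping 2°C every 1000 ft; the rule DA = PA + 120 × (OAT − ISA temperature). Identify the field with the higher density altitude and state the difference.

Airport 1: ISA temp = 14.6°C, deviation -4.6°C, DA = 200 + 120 × (-4.6) = -352 ft.
Airport 2: ISA temp = -2.2°C, deviation +26.2°C, DA = 8600 + 120 × 26.2 = 11744 ft.
Airport 2 is higher by 11744 − (-352) = 12096 ft.

Airport 2 by 12096 ft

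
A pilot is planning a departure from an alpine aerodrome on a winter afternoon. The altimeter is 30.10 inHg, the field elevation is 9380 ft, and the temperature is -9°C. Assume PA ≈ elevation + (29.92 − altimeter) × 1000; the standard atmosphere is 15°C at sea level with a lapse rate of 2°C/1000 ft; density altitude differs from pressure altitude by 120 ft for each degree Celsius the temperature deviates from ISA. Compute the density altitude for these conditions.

Pressure altitude = 9380 + (29.92 − 30.10) × 1000 = 9380 + (-180) = 9200 ft.
ISA temperature at 9200 ft = 15 − 2 × (9200/1000) = -3.4°C.
ISA deviation = -9 − (-3.4) = -5.6°C.
Density altitude = 9200 + 120 × (-5.6) = 8528 ft.

8528 ft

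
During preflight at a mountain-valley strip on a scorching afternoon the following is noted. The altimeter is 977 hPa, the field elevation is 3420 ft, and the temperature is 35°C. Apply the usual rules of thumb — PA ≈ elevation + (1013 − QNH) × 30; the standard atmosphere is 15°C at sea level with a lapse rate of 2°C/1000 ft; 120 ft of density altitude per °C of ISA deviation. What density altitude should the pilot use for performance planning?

Pressure altitude = 3420 + (1013 − 977) × 30 = 3420 + (+1080) = 4500 ft.
ISA temperature at 4500 ft = 15 − 2 × (4500/1000) = 6°C.
ISA deviation = 35 − 6 = +29°C.
Density altitude = 4500 + 120 × (29) = 7980 ft.

7980 ft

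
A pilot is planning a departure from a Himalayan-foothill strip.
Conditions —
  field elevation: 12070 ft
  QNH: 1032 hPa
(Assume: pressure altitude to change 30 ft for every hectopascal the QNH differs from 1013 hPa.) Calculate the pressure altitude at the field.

Pressure correction = (1013 − 1032) × 30 = -570 ft.
Pressure altitude = 12070 + (-570) = 11500 ft.

11500 ft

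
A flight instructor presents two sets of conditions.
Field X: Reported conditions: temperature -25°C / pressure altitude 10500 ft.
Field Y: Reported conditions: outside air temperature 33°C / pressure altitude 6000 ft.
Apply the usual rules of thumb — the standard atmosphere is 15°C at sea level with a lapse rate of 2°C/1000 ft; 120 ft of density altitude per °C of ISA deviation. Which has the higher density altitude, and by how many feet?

Field Y by 1380 ft

Field X: ISA temp = -6°C, deviation -19°C, DA = 10500 + 120 × (-19) = 8220 ft.
Field Y: ISA temp = 3°C, deviation +30°C, DA = 6000 + 120 × 30 = 9600 ft.
Field Y is higher by 9600 − 8220 = 1380 ft.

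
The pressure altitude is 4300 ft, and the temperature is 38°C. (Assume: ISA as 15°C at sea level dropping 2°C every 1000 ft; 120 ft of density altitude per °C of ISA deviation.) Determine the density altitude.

ISA temperature at 4300 ft = 15 − 2 × (4300/1000) = 6.4°C.
ISA deviation = 38 − 6.4 = +31.6°C.
Density altitude = 4300 + 120 × (31.6) = 4300 + (+3792) = 8092 ft.

8092 ft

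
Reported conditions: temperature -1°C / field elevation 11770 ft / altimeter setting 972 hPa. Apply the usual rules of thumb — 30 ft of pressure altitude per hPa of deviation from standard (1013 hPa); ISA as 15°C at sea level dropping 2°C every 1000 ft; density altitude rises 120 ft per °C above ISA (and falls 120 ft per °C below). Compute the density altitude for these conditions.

14200 ft

Pressure altitude = 11770 + (1013 − 972) × 30 = 11770 + (+1230) = 13000 ft.
ISA temperature at 13000 ft = 15 − 2 × (13000/1000) = -11°C.
ISA deviation = -1 − (-11) = +10°C.
Density altitude = 13000 + 120 × (10) = 14200 ft.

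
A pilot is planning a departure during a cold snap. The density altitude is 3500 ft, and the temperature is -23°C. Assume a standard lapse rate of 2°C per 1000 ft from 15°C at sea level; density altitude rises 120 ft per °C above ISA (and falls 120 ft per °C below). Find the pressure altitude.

6500 ft

DA = PA + 120 × (OAT − (15 − 2·PA/1000)) = PA + 120·OAT − 1800 + 0.24·PA = 1.24·PA + 120·OAT − 1800.
So 1.24·PA = 3500 − 120 × (-23) + 1800 = 8060.
PA = 8060 / 1.24 = 6500 ft.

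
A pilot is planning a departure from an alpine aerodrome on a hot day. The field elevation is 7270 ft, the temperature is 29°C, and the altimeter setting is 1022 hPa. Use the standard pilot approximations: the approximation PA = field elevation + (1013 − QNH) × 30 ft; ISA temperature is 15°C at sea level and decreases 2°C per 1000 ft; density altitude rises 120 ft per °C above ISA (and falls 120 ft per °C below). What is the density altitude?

Pressure altitude = 7270 + (1013 − 1022) × 30 = 7270 + (-270) = 7000 ft.
ISA temperature at 7000 ft = 15 − 2 × (7000/1000) = 1°C.
ISA deviation = 29 − 1 = +28°C.
Density altitude = 7000 + 120 × (28) = 10360 ft.

10360 ft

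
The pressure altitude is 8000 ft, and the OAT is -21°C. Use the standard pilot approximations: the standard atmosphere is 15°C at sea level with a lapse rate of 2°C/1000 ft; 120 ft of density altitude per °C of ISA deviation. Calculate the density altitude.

5600 ft

ISA temperature at 8000 ft = 15 − 2 × (8000/1000) = -1°C.
ISA deviation = -21 − (-1) = -20°C.
Density altitude = 8000 + 120 × (-20) = 8000 + (-2400) = 5600 ft.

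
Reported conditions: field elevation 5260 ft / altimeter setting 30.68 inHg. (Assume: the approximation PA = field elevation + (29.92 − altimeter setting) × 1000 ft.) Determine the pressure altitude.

Pressure correction = (29.92 − 30.68) × 1000 = -760 ft.
Pressure altitude = 5260 + (-760) = 4500 ft.

4500 ft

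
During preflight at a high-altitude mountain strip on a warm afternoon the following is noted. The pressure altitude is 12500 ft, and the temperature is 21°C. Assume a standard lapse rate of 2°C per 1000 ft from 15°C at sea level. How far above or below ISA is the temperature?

ISA temperature at 12500 ft = 15 − 2 × (12500/1000) = -10°C.
Deviation = OAT − ISA = 21 − (-10) = +31°C.

ISA+31°C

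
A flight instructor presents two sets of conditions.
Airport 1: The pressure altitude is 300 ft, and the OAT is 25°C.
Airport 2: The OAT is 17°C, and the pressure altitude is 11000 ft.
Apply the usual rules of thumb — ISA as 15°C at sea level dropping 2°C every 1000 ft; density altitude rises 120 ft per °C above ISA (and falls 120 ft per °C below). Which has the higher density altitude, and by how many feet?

Airport 2 by 12308 ft

Airport 1: ISA temp = 14.4°C, deviation +10.6°C, DA = 300 + 120 × 10.6 = 1572 ft.
Airport 2: ISA temp = -7°C, deviation +24°C, DA = 11000 + 120 × 24 = 13880 ft.
Airport 2 is higher by 13880 − 1572 = 12308 ft.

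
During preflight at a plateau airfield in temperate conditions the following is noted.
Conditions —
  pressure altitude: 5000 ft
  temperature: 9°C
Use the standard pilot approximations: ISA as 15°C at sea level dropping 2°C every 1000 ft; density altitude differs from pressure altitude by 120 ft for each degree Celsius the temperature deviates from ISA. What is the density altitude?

ISA temperature at 5000 ft = 15 − 2 × (5000/1000) = 5°C.
ISA deviation = 9 − 5 = +4°C.
Density altitude = 5000 + 120 × (4) = 5000 + (+480) = 5480 ft.

5480 ft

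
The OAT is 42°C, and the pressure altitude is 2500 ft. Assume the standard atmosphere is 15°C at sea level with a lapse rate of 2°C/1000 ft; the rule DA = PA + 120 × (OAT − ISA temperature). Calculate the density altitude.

6340 ft

ISA temperature at 2500 ft = 15 − 2 × (2500/1000) = 10°C.
ISA deviation = 42 − 10 = +32°C.
Density altitude = 2500 + 120 × (32) = 2500 + (+3840) = 6340 ft.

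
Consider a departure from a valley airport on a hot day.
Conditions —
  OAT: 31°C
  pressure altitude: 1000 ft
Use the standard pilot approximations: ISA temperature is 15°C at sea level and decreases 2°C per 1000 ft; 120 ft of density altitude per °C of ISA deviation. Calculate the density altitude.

ISA temperature at 1000 ft = 15 − 2 × (1000/1000) = 13°C.
ISA deviation = 31 − 13 = +18°C.
Density altitude = 1000 + 120 × (18) = 1000 + (+2160) = 3160 ft.

3160 ft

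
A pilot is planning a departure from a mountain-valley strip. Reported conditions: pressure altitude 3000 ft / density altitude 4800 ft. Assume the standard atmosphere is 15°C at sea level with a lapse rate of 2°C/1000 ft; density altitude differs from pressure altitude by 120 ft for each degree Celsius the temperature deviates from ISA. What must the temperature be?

24°C

Density altitude − pressure altitude = 4800 − 3000 = +1800 ft.
At 120 ft/°C that is an ISA deviation of 1800/120 = +15°C.
ISA temperature at 3000 ft = 15 − 2 × (3000/1000) = 9°C.
OAT = ISA + deviation = 9 + (+15) = 24°C.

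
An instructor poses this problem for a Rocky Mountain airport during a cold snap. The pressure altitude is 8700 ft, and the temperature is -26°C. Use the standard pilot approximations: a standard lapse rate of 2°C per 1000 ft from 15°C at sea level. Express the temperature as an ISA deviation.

ISA-23.6°C

ISA temperature at 8700 ft = 15 − 2 × (8700/1000) = -2.4°C.
Deviation = OAT − ISA = -26 − (-2.4) = -23.6°C.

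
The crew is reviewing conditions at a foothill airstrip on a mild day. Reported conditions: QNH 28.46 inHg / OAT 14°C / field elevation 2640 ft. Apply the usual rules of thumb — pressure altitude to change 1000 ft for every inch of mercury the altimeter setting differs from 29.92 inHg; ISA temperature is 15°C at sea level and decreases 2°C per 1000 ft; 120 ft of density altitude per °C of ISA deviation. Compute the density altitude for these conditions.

4964 ft

Pressure altitude = 2640 + (29.92 − 28.46) × 1000 = 2640 + (+1460) = 4100 ft.
ISA temperature at 4100 ft = 15 − 2 × (4100/1000) = 6.8°C.
ISA deviation = 14 − 6.8 = +7.2°C.
Density altitude = 4100 + 120 × (7.2) = 4964 ft.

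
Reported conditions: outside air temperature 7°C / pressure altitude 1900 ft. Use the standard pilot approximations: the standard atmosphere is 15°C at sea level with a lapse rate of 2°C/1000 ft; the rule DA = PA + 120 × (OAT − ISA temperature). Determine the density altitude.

ISA temperature at 1900 ft = 15 − 2 × (1900/1000) = 11.2°C.
ISA deviation = 7 − 11.2 = -4.2°C.
Density altitude = 1900 + 120 × (-4.2) = 1900 + (-504) = 1396 ft.

1396 ft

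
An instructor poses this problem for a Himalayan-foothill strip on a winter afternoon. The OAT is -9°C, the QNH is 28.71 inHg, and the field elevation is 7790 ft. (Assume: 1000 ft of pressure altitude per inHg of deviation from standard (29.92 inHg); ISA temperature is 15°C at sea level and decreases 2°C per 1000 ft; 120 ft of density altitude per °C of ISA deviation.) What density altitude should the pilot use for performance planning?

Pressure altitude = 7790 + (29.92 − 28.71) × 1000 = 7790 + (+1210) = 9000 ft.
ISA temperature at 9000 ft = 15 − 2 × (9000/1000) = -3°C.
ISA deviation = -9 − (-3) = -6°C.
Density altitude = 9000 + 120 × (-6) = 8280 ft.

8280 ft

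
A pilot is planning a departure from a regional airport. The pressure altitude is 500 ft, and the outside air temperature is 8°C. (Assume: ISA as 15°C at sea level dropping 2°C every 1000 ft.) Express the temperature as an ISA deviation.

ISA-6°C

ISA temperature at 500 ft = 15 − 2 × (500/1000) = 14°C.
Deviation = OAT − ISA = 8 − 14 = -6°C.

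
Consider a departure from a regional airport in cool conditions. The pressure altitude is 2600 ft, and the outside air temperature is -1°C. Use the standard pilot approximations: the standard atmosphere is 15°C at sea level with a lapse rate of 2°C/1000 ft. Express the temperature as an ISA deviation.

ISA temperature at 2600 ft = 15 − 2 × (2600/1000) = 9.8°C.
Deviation = OAT − ISA = -1 − 9.8 = -10.8°C.

ISA-10.8°C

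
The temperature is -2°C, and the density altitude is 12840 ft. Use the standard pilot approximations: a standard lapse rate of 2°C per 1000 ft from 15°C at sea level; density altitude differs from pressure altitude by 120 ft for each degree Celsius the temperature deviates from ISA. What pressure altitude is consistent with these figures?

12000 ft

DA = PA + 120 × (OAT − (15 − 2·PA/1000)) = PA + 120·OAT − 1800 + 0.24·PA = 1.24·PA + 120·OAT − 1800.
So 1.24·PA = 12840 − 120 × (-2) + 1800 = 14880.
PA = 14880 / 1.24 = 12000 ft.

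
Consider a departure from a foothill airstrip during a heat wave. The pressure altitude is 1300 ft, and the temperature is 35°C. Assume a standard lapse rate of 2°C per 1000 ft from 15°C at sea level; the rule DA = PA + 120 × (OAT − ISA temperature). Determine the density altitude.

4012 ft

ISA temperature at 1300 ft = 15 − 2 × (1300/1000) = 12.4°C.
ISA deviation = 35 − 12.4 = +22.6°C.
Density altitude = 1300 + 120 × (22.6) = 1300 + (+2712) = 4012 ft.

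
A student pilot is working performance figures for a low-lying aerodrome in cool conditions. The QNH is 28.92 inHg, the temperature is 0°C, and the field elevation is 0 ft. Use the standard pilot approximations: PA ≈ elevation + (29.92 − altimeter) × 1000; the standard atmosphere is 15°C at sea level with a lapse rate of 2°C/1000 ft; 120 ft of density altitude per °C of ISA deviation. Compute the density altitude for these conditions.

Pressure altitude = 0 + (29.92 − 28.92) × 1000 = 0 + (+1000) = 1000 ft.
ISA temperature at 1000 ft = 15 − 2 × (1000/1000) = 13°C.
ISA deviation = 0 − 13 = -13°C.
Density altitude = 1000 + 120 × (-13) = -560 ft.

-560 ft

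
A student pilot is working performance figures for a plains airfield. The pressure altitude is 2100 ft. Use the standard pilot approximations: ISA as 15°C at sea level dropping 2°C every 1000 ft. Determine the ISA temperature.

10.8°C

ISA temperature = 15 − 2 × (2100/1000) = 15 − 4.2 = 10.8°C.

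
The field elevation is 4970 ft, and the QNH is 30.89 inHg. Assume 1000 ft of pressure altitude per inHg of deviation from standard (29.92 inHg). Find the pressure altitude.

4000 ft

Pressure correction = (29.92 − 30.89) × 1000 = -970 ft.
Pressure altitude = 4970 + (-970) = 4000 ft.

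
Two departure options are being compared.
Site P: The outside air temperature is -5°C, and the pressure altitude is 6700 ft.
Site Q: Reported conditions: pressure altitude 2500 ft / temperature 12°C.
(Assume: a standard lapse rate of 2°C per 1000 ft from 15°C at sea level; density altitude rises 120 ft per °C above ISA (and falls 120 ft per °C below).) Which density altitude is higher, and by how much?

Site P: ISA temp = 1.6°C, deviation -6.6°C, DA = 6700 + 120 × (-6.6) = 5908 ft.
Site Q: ISA temp = 10°C, deviation +2°C, DA = 2500 + 120 × 2 = 2740 ft.
Site P is higher by 5908 − 2740 = 3168 ft.

Site P by 3168 ft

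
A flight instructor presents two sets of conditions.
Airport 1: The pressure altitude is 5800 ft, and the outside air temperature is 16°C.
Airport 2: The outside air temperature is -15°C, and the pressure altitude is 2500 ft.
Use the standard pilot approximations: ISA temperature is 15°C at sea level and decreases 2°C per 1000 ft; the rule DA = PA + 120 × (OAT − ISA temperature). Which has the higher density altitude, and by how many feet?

Airport 1: ISA temp = 3.4°C, deviation +12.6°C, DA = 5800 + 120 × 12.6 = 7312 ft.
Airport 2: ISA temp = 10°C, deviation -25°C, DA = 2500 + 120 × (-25) = -500 ft.
Airport 1 is higher by 7312 − (-500) = 7812 ft.

Airport 1 by 7812 ft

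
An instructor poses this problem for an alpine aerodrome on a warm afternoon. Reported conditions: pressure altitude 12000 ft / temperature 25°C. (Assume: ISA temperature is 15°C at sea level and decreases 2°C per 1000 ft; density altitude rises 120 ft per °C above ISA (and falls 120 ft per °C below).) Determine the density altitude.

ISA temperature at 12000 ft = 15 − 2 × (12000/1000) = -9°C.
ISA deviation = 25 − (-9) = +34°C.
Density altitude = 12000 + 120 × (34) = 12000 + (+4080) = 16080 ft.

16080 ft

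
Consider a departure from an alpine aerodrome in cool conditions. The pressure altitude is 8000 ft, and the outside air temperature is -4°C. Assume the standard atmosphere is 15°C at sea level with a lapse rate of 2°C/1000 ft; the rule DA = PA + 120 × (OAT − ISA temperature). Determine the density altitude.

7640 ft

ISA temperature at 8000 ft = 15 − 2 × (8000/1000) = -1°C.
ISA deviation = -4 − (-1) = -3°C.
Density altitude = 8000 + 120 × (-3) = 8000 + (-360) = 7640 ft.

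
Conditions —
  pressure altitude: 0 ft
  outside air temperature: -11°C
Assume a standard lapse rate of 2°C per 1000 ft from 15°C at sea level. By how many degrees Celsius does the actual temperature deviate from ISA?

ISA temperature at 0 ft = 15 − 2 × (0/1000) = 15°C.
Deviation = OAT − ISA = -11 − 15 = -26°C.

ISA-26°C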